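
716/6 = 358/3 = 119.33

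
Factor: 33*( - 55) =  - 1815 = - 3^1 *5^1*11^2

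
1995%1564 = 431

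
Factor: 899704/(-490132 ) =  - 2^1 * 13^1*41^1*211^1*122533^( - 1) =- 224926/122533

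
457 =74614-74157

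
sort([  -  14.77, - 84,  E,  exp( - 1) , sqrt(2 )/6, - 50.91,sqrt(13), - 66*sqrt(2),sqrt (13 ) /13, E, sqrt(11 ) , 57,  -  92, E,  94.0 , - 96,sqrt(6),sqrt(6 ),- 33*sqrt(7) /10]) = [-96, - 66*sqrt(2), - 92 , - 84,-50.91, - 14.77,  -  33*sqrt(7 )/10, sqrt(2) /6, sqrt(13)/13,exp( - 1),sqrt(6 ),sqrt(6 ), E , E,E, sqrt(11),sqrt(13), 57 , 94.0]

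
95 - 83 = 12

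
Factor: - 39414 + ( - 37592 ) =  - 2^1*139^1 * 277^1 =-77006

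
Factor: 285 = 3^1 * 5^1*19^1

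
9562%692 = 566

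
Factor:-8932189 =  - 7^1* 1276027^1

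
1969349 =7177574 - 5208225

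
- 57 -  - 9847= 9790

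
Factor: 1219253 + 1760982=5^1 * 596047^1 = 2980235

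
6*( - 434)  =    -  2604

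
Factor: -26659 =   -  53^1*503^1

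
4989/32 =4989/32 = 155.91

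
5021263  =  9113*551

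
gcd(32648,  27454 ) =742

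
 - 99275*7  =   - 694925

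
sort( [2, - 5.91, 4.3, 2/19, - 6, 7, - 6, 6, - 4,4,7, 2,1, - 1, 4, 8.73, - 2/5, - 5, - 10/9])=[ - 6, - 6, - 5.91, - 5,-4, - 10/9 , - 1,-2/5, 2/19,1, 2,2, 4,4, 4.3, 6, 7 , 7, 8.73]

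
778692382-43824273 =734868109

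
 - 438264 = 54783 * ( - 8)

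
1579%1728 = 1579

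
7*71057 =497399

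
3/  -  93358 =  - 3/93358 = - 0.00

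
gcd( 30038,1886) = 46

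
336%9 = 3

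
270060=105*2572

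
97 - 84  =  13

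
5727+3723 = 9450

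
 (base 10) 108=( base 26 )44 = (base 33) 39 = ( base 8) 154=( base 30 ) 3i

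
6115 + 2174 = 8289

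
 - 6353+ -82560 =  - 88913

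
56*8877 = 497112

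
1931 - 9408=- 7477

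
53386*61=3256546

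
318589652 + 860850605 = 1179440257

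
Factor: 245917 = 7^1*19^1*43^2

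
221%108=5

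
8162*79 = 644798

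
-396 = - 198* 2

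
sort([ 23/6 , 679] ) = [23/6,679 ] 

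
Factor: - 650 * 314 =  - 2^2 * 5^2*13^1*157^1 = - 204100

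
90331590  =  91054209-722619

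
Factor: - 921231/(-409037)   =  3^2 *17^( - 1 )*24061^(-1)*102359^1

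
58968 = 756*78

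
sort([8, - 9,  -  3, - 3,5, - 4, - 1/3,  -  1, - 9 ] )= [ - 9,-9, - 4,  -  3,- 3, - 1, - 1/3, 5, 8]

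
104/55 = 104/55 = 1.89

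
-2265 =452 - 2717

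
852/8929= 852/8929  =  0.10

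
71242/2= 35621 = 35621.00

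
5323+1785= 7108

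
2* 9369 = 18738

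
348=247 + 101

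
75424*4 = 301696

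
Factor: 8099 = 7^1 * 13^1 * 89^1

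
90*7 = 630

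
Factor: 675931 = 675931^1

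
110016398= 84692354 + 25324044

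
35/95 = 7/19 = 0.37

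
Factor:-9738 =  - 2^1*3^2*541^1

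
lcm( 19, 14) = 266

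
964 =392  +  572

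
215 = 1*215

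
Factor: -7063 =-7^1*1009^1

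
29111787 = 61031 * 477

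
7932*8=63456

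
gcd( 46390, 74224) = 9278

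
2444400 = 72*33950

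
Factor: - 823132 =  - 2^2 *205783^1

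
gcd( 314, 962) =2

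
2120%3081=2120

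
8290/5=1658 = 1658.00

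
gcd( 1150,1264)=2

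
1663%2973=1663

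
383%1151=383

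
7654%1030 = 444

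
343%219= 124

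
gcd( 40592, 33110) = 86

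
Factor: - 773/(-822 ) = 2^( - 1 )*3^ ( - 1)  *137^( - 1)*773^1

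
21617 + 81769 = 103386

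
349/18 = 19 + 7/18 =19.39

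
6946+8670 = 15616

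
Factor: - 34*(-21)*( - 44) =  - 31416= - 2^3 * 3^1*7^1 * 11^1 * 17^1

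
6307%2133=2041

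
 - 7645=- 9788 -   -  2143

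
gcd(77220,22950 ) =270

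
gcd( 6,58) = 2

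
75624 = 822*92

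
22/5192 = 1/236 = 0.00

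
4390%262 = 198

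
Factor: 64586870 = 2^1 *5^1*6458687^1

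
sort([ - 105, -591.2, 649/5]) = [ - 591.2, -105,649/5 ]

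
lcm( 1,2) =2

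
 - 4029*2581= -10398849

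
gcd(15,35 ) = 5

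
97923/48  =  32641/16 = 2040.06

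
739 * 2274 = 1680486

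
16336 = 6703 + 9633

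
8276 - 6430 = 1846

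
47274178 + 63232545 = 110506723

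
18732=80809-62077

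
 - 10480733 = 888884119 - 899364852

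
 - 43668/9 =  - 4852 = - 4852.00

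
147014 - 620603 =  - 473589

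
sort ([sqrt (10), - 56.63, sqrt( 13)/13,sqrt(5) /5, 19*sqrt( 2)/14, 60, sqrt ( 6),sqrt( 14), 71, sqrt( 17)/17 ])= [ - 56.63, sqrt( 17 ) /17, sqrt( 13)/13,sqrt ( 5)/5, 19*sqrt (2)/14,  sqrt( 6 ),sqrt(10), sqrt( 14 ), 60,71 ] 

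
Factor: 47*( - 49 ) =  - 2303 = -  7^2*47^1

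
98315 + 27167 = 125482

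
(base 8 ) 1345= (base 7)2106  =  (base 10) 741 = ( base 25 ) 14G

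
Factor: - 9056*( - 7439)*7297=2^5*43^1*173^1*283^1 * 7297^1  =  491581260448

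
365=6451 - 6086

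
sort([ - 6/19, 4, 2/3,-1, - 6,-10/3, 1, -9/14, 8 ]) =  [ - 6,-10/3 , - 1,-9/14,-6/19, 2/3,1, 4, 8 ]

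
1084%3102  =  1084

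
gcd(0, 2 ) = 2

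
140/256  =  35/64 = 0.55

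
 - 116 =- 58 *2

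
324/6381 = 36/709 = 0.05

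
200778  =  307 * 654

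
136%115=21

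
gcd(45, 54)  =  9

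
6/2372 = 3/1186 = 0.00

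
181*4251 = 769431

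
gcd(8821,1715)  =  1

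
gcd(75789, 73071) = 9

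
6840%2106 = 522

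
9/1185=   3/395  =  0.01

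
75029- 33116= 41913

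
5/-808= -5/808 = - 0.01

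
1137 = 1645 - 508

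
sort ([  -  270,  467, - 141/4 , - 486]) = [-486, - 270,  -  141/4, 467]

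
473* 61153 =28925369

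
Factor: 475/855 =3^(  -  2 )*5^1 = 5/9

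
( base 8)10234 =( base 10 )4252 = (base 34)3n2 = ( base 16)109C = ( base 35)3GH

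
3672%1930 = 1742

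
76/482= 38/241 = 0.16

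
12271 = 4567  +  7704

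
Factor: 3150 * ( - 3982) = -12543300 = -2^2*3^2 * 5^2*7^1*11^1*181^1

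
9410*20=188200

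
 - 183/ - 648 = 61/216=0.28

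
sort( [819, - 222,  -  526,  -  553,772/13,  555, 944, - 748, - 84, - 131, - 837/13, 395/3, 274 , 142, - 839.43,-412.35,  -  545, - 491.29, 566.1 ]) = [ - 839.43,-748,-553,  -  545, - 526, - 491.29, - 412.35, - 222, - 131,-84, - 837/13, 772/13, 395/3,142, 274,555,566.1,819, 944]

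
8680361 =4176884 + 4503477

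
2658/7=379 + 5/7 = 379.71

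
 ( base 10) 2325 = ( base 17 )80D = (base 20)5g5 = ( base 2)100100010101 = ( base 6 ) 14433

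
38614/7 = 5516 + 2/7= 5516.29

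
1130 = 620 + 510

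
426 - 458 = -32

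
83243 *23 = 1914589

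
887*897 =795639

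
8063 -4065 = 3998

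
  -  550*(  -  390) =214500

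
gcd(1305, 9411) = 3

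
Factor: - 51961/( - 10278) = 91/18 = 2^( - 1 )*3^(  -  2) *7^1*  13^1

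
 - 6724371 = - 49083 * 137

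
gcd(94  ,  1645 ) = 47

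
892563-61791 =830772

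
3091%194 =181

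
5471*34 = 186014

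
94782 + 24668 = 119450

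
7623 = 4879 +2744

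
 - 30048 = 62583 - 92631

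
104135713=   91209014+12926699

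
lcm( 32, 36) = 288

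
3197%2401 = 796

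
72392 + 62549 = 134941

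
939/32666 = 939/32666 = 0.03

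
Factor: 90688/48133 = 2^6*13^1*109^1*127^ ( - 1 )*379^ ( - 1) 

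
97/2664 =97/2664 = 0.04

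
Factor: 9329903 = 11^1*848173^1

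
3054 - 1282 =1772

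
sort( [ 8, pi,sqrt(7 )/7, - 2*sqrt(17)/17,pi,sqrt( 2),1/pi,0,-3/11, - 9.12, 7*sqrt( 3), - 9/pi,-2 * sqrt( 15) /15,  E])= [ - 9.12,-9/pi,- 2*sqrt( 15)/15 ,- 2*sqrt( 17)/17, - 3/11, 0,1/pi, sqrt( 7)/7,sqrt(2 ), E, pi,pi,8,7*sqrt(3 ) ]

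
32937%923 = 632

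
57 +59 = 116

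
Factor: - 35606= - 2^1*19^1*937^1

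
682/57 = 11 + 55/57 = 11.96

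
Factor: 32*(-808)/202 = -2^7 = -128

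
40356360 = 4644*8690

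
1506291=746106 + 760185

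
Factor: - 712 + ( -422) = -2^1 * 3^4*7^1= - 1134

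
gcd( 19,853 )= 1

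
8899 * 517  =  4600783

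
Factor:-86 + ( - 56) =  - 142= - 2^1* 71^1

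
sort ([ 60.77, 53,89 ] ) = [53,60.77, 89]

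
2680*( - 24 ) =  - 64320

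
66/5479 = 66/5479 = 0.01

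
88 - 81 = 7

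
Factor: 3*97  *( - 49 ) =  - 14259 = - 3^1*7^2*97^1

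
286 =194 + 92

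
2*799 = 1598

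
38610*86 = 3320460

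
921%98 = 39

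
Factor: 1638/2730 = 3^1* 5^( - 1 ) = 3/5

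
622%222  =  178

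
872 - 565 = 307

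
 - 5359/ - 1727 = 5359/1727 =3.10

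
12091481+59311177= 71402658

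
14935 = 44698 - 29763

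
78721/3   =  26240 + 1/3 = 26240.33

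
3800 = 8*475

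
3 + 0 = 3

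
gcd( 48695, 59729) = 1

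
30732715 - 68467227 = - 37734512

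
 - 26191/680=-26191/680 = - 38.52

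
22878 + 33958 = 56836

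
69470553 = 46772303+22698250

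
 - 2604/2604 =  - 1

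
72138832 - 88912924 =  - 16774092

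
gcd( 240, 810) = 30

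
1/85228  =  1/85228 = 0.00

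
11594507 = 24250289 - 12655782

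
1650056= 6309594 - 4659538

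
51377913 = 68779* 747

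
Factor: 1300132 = 2^2*19^1*17107^1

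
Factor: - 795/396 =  - 265/132  =  -2^ ( - 2) *3^( - 1 ) * 5^1*11^ ( - 1)*53^1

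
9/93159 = 1/10351 = 0.00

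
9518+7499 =17017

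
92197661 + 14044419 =106242080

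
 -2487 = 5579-8066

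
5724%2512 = 700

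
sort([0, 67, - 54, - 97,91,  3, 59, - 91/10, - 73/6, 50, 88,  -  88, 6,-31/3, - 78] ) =[-97 , -88, - 78,-54, - 73/6,-31/3, - 91/10, 0,  3, 6,50, 59,67, 88, 91 ] 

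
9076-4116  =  4960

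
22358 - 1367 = 20991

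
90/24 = 15/4= 3.75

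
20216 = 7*2888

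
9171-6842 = 2329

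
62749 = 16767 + 45982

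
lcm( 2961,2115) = 14805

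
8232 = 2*4116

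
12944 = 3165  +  9779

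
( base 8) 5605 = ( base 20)779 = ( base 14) 1109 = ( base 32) 2s5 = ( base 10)2949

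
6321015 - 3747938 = 2573077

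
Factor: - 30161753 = -2377^1*12689^1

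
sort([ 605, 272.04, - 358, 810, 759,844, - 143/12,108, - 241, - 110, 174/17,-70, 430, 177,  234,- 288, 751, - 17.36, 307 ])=[ - 358, - 288,-241, - 110, - 70, - 17.36, - 143/12, 174/17 , 108, 177,  234, 272.04,307,430, 605, 751, 759,810, 844] 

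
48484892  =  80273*604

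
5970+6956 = 12926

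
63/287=9/41 = 0.22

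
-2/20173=-1 + 20171/20173  =  - 0.00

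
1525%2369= 1525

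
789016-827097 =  - 38081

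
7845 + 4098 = 11943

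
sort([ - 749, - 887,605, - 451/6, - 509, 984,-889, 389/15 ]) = [-889,  -  887, - 749,-509,  -  451/6,389/15, 605,984]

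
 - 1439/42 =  - 1439/42 = - 34.26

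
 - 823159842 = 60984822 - 884144664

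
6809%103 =11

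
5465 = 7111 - 1646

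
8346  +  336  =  8682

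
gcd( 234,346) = 2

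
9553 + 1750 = 11303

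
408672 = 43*9504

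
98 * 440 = 43120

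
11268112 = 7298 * 1544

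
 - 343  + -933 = - 1276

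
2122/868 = 2+193/434= 2.44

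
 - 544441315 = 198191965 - 742633280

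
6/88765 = 6/88765 = 0.00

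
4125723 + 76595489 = 80721212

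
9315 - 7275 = 2040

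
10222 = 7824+2398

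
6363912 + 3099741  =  9463653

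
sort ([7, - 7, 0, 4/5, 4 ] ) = [ - 7,  0,4/5,4,7 ]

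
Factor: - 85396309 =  - 23^1*  541^1*6863^1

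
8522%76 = 10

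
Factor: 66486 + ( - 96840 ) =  - 30354 = - 2^1 * 3^1*5059^1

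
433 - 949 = - 516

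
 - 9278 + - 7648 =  - 16926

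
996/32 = 249/8 = 31.12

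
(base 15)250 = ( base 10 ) 525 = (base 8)1015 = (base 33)fu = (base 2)1000001101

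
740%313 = 114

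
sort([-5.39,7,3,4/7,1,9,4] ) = [-5.39,4/7,1,3,4,7,9]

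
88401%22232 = 21705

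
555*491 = 272505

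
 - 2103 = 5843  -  7946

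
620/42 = 310/21 = 14.76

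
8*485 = 3880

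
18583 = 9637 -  - 8946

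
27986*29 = 811594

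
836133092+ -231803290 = 604329802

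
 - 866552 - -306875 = - 559677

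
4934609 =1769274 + 3165335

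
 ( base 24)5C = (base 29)4G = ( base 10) 132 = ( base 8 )204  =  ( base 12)B0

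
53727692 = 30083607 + 23644085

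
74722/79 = 74722/79=945.85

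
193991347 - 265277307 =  - 71285960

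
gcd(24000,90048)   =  192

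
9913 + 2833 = 12746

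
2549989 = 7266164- 4716175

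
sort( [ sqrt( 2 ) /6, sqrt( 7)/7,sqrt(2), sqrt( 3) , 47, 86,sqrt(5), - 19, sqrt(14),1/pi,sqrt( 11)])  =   [ - 19, sqrt (2)/6, 1/pi,sqrt ( 7) /7, sqrt(2 ), sqrt( 3), sqrt(5 ), sqrt(11 ), sqrt( 14),47, 86 ] 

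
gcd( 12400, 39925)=25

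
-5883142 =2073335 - 7956477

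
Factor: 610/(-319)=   -  2^1*5^1*11^(-1)*29^(-1 )*61^1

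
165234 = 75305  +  89929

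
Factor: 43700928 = 2^6*3^1*227609^1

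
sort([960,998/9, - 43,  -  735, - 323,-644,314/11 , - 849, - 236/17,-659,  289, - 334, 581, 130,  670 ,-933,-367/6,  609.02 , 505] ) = [ - 933, - 849, - 735, -659, - 644, - 334,-323,  -  367/6,-43, - 236/17, 314/11, 998/9, 130 , 289,  505, 581, 609.02, 670  ,  960 ]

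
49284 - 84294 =  -  35010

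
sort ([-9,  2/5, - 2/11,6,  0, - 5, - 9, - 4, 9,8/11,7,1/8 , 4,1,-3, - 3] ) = [ - 9,- 9,-5,  -  4, -3, - 3, - 2/11,0, 1/8 , 2/5, 8/11, 1,4, 6, 7,  9 ]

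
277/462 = 277/462 = 0.60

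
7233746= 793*9122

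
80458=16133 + 64325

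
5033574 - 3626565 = 1407009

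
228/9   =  25 + 1/3 = 25.33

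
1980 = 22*90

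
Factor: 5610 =2^1 *3^1 * 5^1*11^1* 17^1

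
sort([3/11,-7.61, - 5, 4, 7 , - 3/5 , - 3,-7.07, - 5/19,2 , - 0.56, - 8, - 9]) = [-9, - 8, -7.61,-7.07, - 5, - 3, - 3/5, - 0.56, - 5/19, 3/11,  2, 4,7 ]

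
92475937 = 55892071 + 36583866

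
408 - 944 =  - 536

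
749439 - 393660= 355779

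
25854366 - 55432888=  - 29578522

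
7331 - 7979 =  - 648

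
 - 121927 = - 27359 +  - 94568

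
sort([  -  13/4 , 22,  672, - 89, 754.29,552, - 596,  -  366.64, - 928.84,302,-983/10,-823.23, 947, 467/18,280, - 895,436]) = [  -  928.84, - 895,- 823.23, - 596, - 366.64, -983/10, - 89, - 13/4,22,467/18,280,302, 436,552,  672,754.29, 947]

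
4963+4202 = 9165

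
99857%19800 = 857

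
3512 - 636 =2876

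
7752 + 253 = 8005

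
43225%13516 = 2677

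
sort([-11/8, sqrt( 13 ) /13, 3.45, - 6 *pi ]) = [ - 6* pi, - 11/8, sqrt(13 ) /13, 3.45]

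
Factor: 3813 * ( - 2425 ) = - 3^1*5^2*31^1*41^1*97^1 = -  9246525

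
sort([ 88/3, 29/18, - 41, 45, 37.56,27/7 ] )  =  [-41,29/18, 27/7, 88/3, 37.56, 45]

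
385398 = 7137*54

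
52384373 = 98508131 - 46123758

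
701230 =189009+512221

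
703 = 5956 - 5253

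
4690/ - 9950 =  - 1 + 526/995= - 0.47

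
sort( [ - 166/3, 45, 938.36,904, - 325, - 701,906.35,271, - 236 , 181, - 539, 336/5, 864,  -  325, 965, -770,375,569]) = [ - 770, - 701, - 539, - 325,  -  325, - 236 , - 166/3,45, 336/5, 181, 271 , 375,569, 864,904, 906.35, 938.36,965 ] 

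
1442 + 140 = 1582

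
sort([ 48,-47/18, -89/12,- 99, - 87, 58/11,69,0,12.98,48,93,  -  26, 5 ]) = [ - 99,-87,-26,- 89/12, - 47/18, 0,  5,58/11,12.98,  48, 48, 69,93 ] 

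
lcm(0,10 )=0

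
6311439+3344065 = 9655504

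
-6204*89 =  - 552156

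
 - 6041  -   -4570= - 1471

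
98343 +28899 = 127242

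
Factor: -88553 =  -17^1*5209^1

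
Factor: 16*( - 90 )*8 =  - 2^8*3^2 * 5^1 = - 11520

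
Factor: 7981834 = 2^1*7^1*570131^1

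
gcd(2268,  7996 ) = 4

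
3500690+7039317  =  10540007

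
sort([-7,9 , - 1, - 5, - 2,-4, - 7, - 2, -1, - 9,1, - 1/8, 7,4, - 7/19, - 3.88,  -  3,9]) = [-9, - 7, - 7, - 5, - 4, - 3.88,-3, - 2, - 2, - 1, - 1,-7/19, - 1/8,1,4,7, 9,9 ]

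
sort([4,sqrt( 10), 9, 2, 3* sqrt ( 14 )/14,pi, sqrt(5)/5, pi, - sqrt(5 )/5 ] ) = [ - sqrt(5 )/5,sqrt( 5) /5,3*sqrt(14)/14, 2,pi,  pi , sqrt( 10) , 4,9] 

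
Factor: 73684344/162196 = 18421086/40549 = 2^1 * 3^1*23^( - 1) * 41^( - 1)*43^( - 1)*47^1 * 65323^1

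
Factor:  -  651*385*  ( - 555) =3^2*5^2  *  7^2*11^1*31^1*  37^1= 139102425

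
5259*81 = 425979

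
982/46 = 21 + 8/23 = 21.35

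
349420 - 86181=263239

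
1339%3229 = 1339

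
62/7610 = 31/3805 = 0.01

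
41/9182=41/9182=0.00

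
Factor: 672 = 2^5*3^1*7^1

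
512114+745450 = 1257564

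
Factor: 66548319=3^1*17^2*76757^1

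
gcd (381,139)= 1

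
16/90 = 8/45 = 0.18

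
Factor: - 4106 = - 2^1*2053^1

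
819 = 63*13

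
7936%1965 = 76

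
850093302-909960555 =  - 59867253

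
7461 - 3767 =3694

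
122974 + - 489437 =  - 366463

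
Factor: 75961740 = 2^2*3^1*5^1*37^1*34217^1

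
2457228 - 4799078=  - 2341850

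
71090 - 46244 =24846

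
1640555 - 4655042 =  - 3014487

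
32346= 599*54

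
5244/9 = 1748/3 = 582.67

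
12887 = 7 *1841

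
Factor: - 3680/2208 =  - 3^( - 1)*5^1  =  - 5/3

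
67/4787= 67/4787 = 0.01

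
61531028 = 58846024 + 2685004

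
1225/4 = 306 + 1/4 = 306.25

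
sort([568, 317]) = [317 , 568]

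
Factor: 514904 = 2^3*13^1*4951^1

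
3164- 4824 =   -  1660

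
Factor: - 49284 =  - 2^2*3^2*37^2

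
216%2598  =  216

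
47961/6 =7993 + 1/2 = 7993.50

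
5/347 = 5/347 =0.01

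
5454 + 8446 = 13900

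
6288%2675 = 938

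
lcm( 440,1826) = 36520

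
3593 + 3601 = 7194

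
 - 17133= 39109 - 56242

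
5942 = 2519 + 3423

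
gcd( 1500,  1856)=4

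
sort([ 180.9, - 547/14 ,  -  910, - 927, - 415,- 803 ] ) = [ - 927, - 910, - 803, - 415,- 547/14, 180.9]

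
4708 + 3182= 7890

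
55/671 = 5/61 = 0.08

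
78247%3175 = 2047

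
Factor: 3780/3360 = 2^(-3)*3^2  =  9/8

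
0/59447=0 = 0.00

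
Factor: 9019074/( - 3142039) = -2^1 * 3^1*659^1 * 911^ ( - 1) * 2281^1*3449^ (-1 )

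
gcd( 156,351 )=39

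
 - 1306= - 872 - 434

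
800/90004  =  200/22501=0.01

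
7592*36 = 273312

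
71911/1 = 71911 = 71911.00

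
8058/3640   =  4029/1820 = 2.21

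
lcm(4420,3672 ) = 238680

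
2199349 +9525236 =11724585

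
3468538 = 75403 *46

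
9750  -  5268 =4482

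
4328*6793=29400104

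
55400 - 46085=9315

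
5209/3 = 1736 + 1/3 = 1736.33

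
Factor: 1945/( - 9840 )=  - 389/1968 =-2^( - 4)*3^(-1)*41^(-1 ) * 389^1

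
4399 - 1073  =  3326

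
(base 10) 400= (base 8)620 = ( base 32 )CG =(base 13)24a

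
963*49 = 47187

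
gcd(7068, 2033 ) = 19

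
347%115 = 2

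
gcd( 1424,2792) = 8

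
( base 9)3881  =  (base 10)2908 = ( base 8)5534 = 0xB5C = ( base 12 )1824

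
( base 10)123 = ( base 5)443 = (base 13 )96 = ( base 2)1111011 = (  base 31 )3u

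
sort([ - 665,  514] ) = [ - 665,514] 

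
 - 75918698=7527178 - 83445876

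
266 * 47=12502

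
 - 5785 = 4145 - 9930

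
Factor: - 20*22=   -  440  =  - 2^3*5^1*11^1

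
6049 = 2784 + 3265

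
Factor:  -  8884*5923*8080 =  - 425169050560 = -2^6 *5^1*101^1*2221^1*5923^1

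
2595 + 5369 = 7964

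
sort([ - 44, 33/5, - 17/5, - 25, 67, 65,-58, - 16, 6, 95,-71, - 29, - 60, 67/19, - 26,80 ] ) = [  -  71, - 60,-58, - 44, - 29, - 26,  -  25,-16,  -  17/5, 67/19,6, 33/5, 65, 67, 80,  95 ] 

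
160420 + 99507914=99668334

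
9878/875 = 11 + 253/875 = 11.29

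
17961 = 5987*3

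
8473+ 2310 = 10783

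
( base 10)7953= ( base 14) 2c81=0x1f11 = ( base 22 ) G9B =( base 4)1330101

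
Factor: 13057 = 11^1*1187^1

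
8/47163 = 8/47163 = 0.00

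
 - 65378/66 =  - 991 + 14/33=- 990.58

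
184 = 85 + 99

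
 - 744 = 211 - 955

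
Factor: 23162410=2^1*5^1*263^1 * 8807^1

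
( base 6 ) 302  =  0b1101110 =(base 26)46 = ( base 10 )110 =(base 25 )4a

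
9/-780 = -3/260 = - 0.01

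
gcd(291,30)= 3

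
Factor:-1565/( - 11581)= 5/37 = 5^1*37^(-1)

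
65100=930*70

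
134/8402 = 67/4201 = 0.02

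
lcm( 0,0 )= 0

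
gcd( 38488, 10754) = 566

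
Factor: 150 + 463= 613^1 = 613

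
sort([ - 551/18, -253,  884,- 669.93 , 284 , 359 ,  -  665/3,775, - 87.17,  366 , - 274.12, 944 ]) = [ - 669.93,-274.12, - 253 ,-665/3 , - 87.17 , - 551/18, 284, 359,366, 775, 884, 944]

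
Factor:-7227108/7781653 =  - 2^2*3^2*7^2*11^( - 1 )*17^1*241^1*349^(  -  1)*2027^( - 1 ) 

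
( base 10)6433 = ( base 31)6lg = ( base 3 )22211021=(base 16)1921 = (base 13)2C0B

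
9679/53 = 9679/53 = 182.62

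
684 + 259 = 943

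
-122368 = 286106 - 408474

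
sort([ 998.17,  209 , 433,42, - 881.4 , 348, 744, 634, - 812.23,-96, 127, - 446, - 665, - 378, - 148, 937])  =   [ - 881.4, - 812.23,-665, - 446,  -  378,-148, - 96, 42, 127, 209, 348, 433,634,744, 937,998.17]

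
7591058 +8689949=16281007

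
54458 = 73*746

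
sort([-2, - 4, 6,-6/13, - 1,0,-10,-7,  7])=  [-10,-7, - 4, -2, - 1, - 6/13,0, 6, 7]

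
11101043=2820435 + 8280608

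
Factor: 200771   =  200771^1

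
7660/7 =1094+2/7 = 1094.29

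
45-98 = -53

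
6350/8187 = 6350/8187 = 0.78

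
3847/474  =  3847/474 = 8.12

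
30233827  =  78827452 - 48593625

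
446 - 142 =304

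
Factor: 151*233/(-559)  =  - 13^( - 1)*43^( -1)*151^1*233^1 = - 35183/559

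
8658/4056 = 111/52 = 2.13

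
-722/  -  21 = 34 + 8/21 = 34.38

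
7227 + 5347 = 12574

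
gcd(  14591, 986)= 1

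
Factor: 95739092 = 2^2*29^1*825337^1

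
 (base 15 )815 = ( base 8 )3434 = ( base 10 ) 1820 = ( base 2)11100011100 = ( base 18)5B2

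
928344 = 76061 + 852283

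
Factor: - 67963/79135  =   - 73/85 = - 5^( - 1 )* 17^( - 1)*73^1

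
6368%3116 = 136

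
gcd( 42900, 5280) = 660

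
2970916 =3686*806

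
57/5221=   57/5221 = 0.01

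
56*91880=5145280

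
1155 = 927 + 228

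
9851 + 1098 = 10949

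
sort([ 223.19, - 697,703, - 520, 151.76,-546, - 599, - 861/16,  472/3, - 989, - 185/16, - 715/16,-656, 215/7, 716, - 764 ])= [ - 989, - 764, - 697, - 656, - 599, - 546 , - 520, - 861/16, - 715/16, - 185/16, 215/7, 151.76, 472/3, 223.19, 703,716]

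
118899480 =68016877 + 50882603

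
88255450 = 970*90985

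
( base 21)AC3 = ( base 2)1001000111001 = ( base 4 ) 1020321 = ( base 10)4665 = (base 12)2849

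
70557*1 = 70557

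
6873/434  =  15 + 363/434 = 15.84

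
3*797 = 2391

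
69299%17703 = 16190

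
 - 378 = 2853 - 3231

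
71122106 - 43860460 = 27261646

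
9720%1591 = 174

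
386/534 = 193/267 = 0.72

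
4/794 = 2/397=0.01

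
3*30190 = 90570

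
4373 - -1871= 6244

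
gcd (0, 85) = 85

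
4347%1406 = 129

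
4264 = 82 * 52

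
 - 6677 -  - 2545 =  - 4132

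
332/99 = 332/99 = 3.35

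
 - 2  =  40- 42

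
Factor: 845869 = 17^1*49757^1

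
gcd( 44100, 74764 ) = 4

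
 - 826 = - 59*14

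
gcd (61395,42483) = 3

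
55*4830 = 265650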